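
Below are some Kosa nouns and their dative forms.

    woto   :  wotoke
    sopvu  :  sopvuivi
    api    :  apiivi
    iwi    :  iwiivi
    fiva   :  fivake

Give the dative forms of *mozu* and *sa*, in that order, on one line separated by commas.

Looking at the last vowel of each stem: -ivi when the last vowel of the stem is a high vowel (*sopvu*, *api*, *iwi*); -ke when the last vowel of the stem is a non-high vowel (*woto*, *fiva*).
*mozu*: last vowel = /u/, a high vowel → -ivi → *mozuivi*.
*sa* — last vowel /a/ (a non-high vowel) → -ke → *sake*.

mozuivi, sake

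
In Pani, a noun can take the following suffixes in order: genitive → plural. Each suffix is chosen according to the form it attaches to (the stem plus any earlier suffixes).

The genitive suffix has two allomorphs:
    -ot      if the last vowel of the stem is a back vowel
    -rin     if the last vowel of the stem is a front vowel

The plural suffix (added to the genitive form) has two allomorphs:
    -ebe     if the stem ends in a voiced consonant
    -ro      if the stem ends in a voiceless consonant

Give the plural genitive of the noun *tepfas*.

tepfasotro

Since the last vowel of *tepfas* is /a/ (a back vowel), it takes -ot, giving *tepfasot*.
The genitive form *tepfasot* — final consonant /t/ (voiceless) → -ro → *tepfasotro*.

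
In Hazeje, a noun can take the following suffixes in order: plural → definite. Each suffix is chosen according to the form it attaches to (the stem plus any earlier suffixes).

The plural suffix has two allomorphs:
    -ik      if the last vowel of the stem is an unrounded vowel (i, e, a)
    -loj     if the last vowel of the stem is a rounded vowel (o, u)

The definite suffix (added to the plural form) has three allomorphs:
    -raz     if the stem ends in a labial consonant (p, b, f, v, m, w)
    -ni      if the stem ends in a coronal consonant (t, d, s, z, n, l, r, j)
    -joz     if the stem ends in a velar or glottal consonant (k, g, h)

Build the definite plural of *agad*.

*agad* — last vowel /a/ (an unrounded vowel) → -ik → *agadik*.
The plural form *agadik*: final consonant = /k/, velar/glottal → -joz → *agadikjoz*.

agadikjoz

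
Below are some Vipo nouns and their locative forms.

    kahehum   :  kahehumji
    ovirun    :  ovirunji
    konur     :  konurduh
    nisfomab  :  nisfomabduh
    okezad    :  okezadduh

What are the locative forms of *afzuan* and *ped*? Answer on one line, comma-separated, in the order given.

The suffix is conditioned by the final consonant: -ji when the stem ends in a nasal (*kahehum*, *ovirun*); -duh when the stem ends in a non-nasal consonant (*konur*, *nisfomab*, *okezad*).
*afzuan* — final consonant /n/ (a nasal) → -ji → *afzuanji*.
Since the final consonant of *ped* is /d/ (non-nasal), it takes -duh, giving *pedduh*.

afzuanji, pedduh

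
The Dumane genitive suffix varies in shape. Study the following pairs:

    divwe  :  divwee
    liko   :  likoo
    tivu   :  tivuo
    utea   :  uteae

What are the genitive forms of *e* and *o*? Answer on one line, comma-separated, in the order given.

ee, oo

The suffix is conditioned by the last vowel: -o when the last vowel of the stem is a rounded vowel (*liko*, *tivu*); -e when the last vowel of the stem is an unrounded vowel (*divwe*, *utea*).
Since the last vowel of *e* is /e/ (an unrounded vowel), it takes -e, giving *ee*.
*o* — last vowel /o/ (a rounded vowel) → -o → *oo*.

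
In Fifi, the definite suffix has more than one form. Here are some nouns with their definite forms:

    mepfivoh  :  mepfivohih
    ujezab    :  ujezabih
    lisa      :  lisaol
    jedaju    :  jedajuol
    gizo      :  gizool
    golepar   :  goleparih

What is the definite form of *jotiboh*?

The pattern is consonant vs. vowel: -ih when the stem ends in a consonant (*mepfivoh*, *ujezab*, *golepar*); -ol when the stem ends in a vowel (*lisa*, *jedaju*, *gizo*).
*jotiboh*: final sound = /h/, a consonant → -ih → *jotibohih*.

jotibohih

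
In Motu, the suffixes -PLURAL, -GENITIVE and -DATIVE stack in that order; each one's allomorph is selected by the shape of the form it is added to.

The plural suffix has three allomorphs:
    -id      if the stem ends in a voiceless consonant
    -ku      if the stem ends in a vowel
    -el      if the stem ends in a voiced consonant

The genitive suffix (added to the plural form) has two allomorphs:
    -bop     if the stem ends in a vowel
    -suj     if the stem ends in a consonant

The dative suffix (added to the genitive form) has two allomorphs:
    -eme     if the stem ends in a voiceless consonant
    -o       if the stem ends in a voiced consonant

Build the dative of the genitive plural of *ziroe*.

ziroekubopeme

Since the final sound of *ziroe* is /e/ (a vowel), it takes -ku, giving *ziroeku*.
The plural form *ziroeku* — final sound /u/ (a vowel) → -bop → *ziroekubop*.
The genitive form *ziroekubop*: final consonant = /p/, voiceless → -eme → *ziroekubopeme*.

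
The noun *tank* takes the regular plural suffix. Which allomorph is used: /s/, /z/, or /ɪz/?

The stem *tank* ends in a voiceless non-sibilant consonant.
The plural suffix surfaces as /ɪz/ after sibilants, /s/ after other voiceless consonants, and /z/ after other voiced sounds.
So the plural -s on *tank* is pronounced /s/.

/s/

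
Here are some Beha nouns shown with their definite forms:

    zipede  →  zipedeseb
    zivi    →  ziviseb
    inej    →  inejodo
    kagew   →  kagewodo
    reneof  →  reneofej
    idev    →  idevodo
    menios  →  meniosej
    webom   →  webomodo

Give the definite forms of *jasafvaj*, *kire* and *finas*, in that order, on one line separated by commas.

jasafvajodo, kireseb, finasej

The alternation tracks the final sound of the stem — -ej when the stem ends in a voiceless consonant (*reneof*, *menios*); -odo when the stem ends in a voiced consonant (*inej*, *kagew*, *idev*, *webom*); -seb when the stem ends in a vowel (*zipede*, *zivi*).
Since the final sound of *jasafvaj* is /j/ (a voiced consonant), it takes -odo, giving *jasafvajodo*.
*kire*: final sound = /e/, a vowel → -seb → *kireseb*.
*finas* — final sound /s/ (a voiceless consonant) → -ej → *finasej*.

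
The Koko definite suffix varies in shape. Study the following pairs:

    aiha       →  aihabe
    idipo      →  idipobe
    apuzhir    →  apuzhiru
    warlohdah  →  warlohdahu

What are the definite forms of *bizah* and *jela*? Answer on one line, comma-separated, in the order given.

bizahu, jelabe

Looking at the final sound of each stem: -u when the stem ends in a consonant (*apuzhir*, *warlohdah*); -be when the stem ends in a vowel (*aiha*, *idipo*).
The final sound of *bizah* is /h/, which is a consonant, so the suffix is -u, giving *bizahu*.
The final sound of *jela* is /a/, which is a vowel, so the suffix is -be, giving *jelabe*.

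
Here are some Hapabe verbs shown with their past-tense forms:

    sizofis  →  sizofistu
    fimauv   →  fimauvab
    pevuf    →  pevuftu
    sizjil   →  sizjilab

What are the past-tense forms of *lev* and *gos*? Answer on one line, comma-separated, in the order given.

levab, gostu

The suffix is conditioned by the final consonant: -tu when the stem ends in a voiceless consonant (*sizofis*, *pevuf*); -ab when the stem ends in a voiced consonant (*fimauv*, *sizjil*).
*lev* — final consonant /v/ (voiced) → -ab → *levab*.
*gos*: final consonant = /s/, voiceless → -tu → *gostu*.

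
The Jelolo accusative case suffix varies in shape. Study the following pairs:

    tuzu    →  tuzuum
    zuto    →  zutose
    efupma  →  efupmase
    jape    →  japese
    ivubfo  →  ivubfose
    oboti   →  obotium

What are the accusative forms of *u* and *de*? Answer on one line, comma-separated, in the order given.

The pattern is height harmony: -um when the last vowel of the stem is a high vowel (*tuzu*, *oboti*); -se when the last vowel of the stem is a non-high vowel (*zuto*, *efupma*, *jape*, *ivubfo*).
Since the last vowel of *u* is /u/ (a high vowel), it takes -um, giving *uum*.
*de*: last vowel = /e/, a non-high vowel → -se → *dese*.

uum, dese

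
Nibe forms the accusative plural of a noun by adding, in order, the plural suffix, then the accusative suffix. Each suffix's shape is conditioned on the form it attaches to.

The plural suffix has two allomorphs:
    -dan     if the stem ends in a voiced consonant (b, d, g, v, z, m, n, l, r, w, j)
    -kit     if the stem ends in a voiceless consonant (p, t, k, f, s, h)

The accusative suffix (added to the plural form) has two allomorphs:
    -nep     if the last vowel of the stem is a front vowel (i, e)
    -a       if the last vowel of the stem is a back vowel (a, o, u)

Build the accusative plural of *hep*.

hepkitnep

The final consonant of *hep* is /p/, which is voiceless, so the plural suffix is -kit, giving *hepkit*.
Since the last vowel of the plural form *hepkit* is /i/ (a front vowel), it takes -nep, giving *hepkitnep*.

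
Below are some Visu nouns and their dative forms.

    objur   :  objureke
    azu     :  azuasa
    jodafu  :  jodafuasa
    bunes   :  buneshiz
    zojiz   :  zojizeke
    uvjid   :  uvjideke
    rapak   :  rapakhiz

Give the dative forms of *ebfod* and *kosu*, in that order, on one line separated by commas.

ebfodeke, kosuasa

The alternation tracks the final sound of the stem — -hiz when the stem ends in a voiceless consonant (*bunes*, *rapak*); -eke when the stem ends in a voiced consonant (*objur*, *zojiz*, *uvjid*); -asa when the stem ends in a vowel (*azu*, *jodafu*).
*ebfod*: final sound = /d/, a voiced consonant → -eke → *ebfodeke*.
The final sound of *kosu* is /u/, which is a vowel, so the suffix is -asa, giving *kosuasa*.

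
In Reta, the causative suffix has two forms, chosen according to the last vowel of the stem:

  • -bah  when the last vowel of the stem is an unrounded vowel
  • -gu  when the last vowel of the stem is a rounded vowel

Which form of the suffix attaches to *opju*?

-gu

*opju* — last vowel /u/ (a rounded vowel) → -gu.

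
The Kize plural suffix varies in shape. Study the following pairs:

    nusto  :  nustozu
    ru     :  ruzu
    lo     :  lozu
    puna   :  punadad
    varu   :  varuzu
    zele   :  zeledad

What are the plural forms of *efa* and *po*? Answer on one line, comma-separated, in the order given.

The alternation tracks the last vowel of the stem — -zu when the last vowel of the stem is a rounded vowel (*nusto*, *ru*, *lo*, *varu*); -dad when the last vowel of the stem is an unrounded vowel (*puna*, *zele*).
*efa* — last vowel /a/ (an unrounded vowel) → -dad → *efadad*.
*po* — last vowel /o/ (a rounded vowel) → -zu → *pozu*.

efadad, pozu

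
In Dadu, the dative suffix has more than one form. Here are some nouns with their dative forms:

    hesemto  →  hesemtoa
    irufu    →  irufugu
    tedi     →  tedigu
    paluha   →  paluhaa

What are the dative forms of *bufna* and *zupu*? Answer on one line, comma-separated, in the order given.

bufnaa, zupugu

The suffix is conditioned by the last vowel: -gu when the last vowel of the stem is a high vowel (*irufu*, *tedi*); -a when the last vowel of the stem is a non-high vowel (*hesemto*, *paluha*).
*bufna*: last vowel = /a/, a non-high vowel → -a → *bufnaa*.
*zupu* — last vowel /u/ (a high vowel) → -gu → *zupugu*.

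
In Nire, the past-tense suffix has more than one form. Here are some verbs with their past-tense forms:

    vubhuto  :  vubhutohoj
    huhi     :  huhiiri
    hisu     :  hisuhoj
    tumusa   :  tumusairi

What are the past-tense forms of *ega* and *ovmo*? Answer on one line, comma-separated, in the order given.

egairi, ovmohoj

The pattern is rounding harmony: -hoj when the last vowel of the stem is a rounded vowel (*vubhuto*, *hisu*); -iri when the last vowel of the stem is an unrounded vowel (*huhi*, *tumusa*).
The last vowel of *ega* is /a/, which is an unrounded vowel, so the suffix is -iri, giving *egairi*.
The last vowel of *ovmo* is /o/, which is a rounded vowel, so the suffix is -hoj, giving *ovmohoj*.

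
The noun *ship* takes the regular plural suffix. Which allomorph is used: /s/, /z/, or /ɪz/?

The stem *ship* ends in a voiceless non-sibilant consonant.
The plural suffix surfaces as /ɪz/ after sibilants, /s/ after other voiceless consonants, and /z/ after other voiced sounds.
So the plural -s on *ship* is pronounced /s/.

/s/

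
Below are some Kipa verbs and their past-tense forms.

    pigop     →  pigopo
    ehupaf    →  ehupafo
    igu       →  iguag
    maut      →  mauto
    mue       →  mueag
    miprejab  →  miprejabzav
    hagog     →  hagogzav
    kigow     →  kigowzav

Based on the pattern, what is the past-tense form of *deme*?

demeag

The alternation tracks the final sound of the stem — -o when the stem ends in a voiceless consonant (*pigop*, *ehupaf*, *maut*); -zav when the stem ends in a voiced consonant (*miprejab*, *hagog*, *kigow*); -ag when the stem ends in a vowel (*igu*, *mue*).
Since the final sound of *deme* is /e/ (a vowel), it takes -ag, giving *demeag*.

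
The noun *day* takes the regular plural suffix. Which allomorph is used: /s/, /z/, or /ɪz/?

The stem *day* ends in a voiced non-sibilant sound.
The plural suffix surfaces as /ɪz/ after sibilants, /s/ after other voiceless consonants, and /z/ after other voiced sounds.
So the plural -s on *day* is pronounced /z/.

/z/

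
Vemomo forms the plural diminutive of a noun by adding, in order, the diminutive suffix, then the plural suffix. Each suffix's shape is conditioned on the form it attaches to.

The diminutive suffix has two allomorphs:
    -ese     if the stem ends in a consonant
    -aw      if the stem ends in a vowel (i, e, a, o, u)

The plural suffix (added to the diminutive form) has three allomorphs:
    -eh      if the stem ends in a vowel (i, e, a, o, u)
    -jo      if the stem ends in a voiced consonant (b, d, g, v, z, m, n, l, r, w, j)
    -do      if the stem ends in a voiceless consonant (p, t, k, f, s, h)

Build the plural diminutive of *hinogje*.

hinogjeawjo

*hinogje*: final sound = /e/, a vowel → -aw → *hinogjeaw*.
The diminutive form *hinogjeaw*: final sound = /w/, a voiced consonant → -jo → *hinogjeawjo*.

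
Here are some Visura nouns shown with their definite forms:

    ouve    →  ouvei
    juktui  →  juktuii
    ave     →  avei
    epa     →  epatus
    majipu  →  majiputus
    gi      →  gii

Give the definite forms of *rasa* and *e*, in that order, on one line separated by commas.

Looking at the last vowel of each stem: -i when the last vowel of the stem is a front vowel (*ouve*, *juktui*, *ave*, *gi*); -tus when the last vowel of the stem is a back vowel (*epa*, *majipu*).
The last vowel of *rasa* is /a/, which is a back vowel, so the suffix is -tus, giving *rasatus*.
Since the last vowel of *e* is /e/ (a front vowel), it takes -i, giving *ei*.

rasatus, ei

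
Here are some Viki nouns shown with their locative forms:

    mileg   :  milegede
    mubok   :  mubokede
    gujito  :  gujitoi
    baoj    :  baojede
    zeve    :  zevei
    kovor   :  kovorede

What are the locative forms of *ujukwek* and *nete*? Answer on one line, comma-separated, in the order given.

The pattern is consonant vs. vowel: -ede when the stem ends in a consonant (*mileg*, *mubok*, *baoj*, *kovor*); -i when the stem ends in a vowel (*gujito*, *zeve*).
Since the final sound of *ujukwek* is /k/ (a consonant), it takes -ede, giving *ujukwekede*.
*nete*: final sound = /e/, a vowel → -i → *netei*.

ujukwekede, netei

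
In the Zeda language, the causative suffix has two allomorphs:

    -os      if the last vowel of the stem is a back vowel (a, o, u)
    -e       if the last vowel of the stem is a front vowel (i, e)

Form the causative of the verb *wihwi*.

*wihwi*: last vowel = /i/, a front vowel → -e → *wihwie*.

wihwie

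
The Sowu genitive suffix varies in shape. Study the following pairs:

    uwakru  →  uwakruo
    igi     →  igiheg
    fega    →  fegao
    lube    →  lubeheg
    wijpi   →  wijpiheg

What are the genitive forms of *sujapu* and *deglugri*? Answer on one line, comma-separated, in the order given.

Looking at the last vowel of each stem: -heg when the last vowel of the stem is a front vowel (*igi*, *lube*, *wijpi*); -o when the last vowel of the stem is a back vowel (*uwakru*, *fega*).
*sujapu*: last vowel = /u/, a back vowel → -o → *sujapuo*.
*deglugri* — last vowel /i/ (a front vowel) → -heg → *deglugriheg*.

sujapuo, deglugriheg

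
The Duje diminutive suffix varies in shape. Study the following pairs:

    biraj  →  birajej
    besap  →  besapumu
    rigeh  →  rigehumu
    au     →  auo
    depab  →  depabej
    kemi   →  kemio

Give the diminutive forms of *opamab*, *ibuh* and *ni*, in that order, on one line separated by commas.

The pattern is voicing of the final sound: -umu when the stem ends in a voiceless consonant (*besap*, *rigeh*); -ej when the stem ends in a voiced consonant (*biraj*, *depab*); -o when the stem ends in a vowel (*au*, *kemi*).
Since the final sound of *opamab* is /b/ (a voiced consonant), it takes -ej, giving *opamabej*.
*ibuh* — final sound /h/ (a voiceless consonant) → -umu → *ibuhumu*.
*ni*: final sound = /i/, a vowel → -o → *nio*.

opamabej, ibuhumu, nio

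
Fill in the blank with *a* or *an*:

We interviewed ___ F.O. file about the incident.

The indefinite article is chosen by the initial *sound* of the following word, not its spelling.
The initialism *F.O.* is read letter by letter; the first letter, F, is pronounced /ɛf/, which begins with a vowel sound.
So the article is *an*: We interviewed an F.O. file about the incident.

an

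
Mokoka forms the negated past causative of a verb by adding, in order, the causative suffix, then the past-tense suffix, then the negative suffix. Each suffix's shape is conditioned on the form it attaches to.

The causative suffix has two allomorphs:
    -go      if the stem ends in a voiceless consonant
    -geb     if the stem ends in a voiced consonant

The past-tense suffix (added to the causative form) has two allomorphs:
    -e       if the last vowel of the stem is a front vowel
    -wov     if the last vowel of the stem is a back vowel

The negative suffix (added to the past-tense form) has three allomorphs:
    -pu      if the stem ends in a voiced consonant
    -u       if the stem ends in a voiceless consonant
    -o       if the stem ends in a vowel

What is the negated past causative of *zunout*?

zunoutgowovpu

The final consonant of *zunout* is /t/, which is voiceless, so the causative suffix is -go, giving *zunoutgo*.
Since the last vowel of the causative form *zunoutgo* is /o/ (a back vowel), it takes -wov, giving *zunoutgowov*.
The past-tense form *zunoutgowov* — final sound /v/ (a voiced consonant) → -pu → *zunoutgowovpu*.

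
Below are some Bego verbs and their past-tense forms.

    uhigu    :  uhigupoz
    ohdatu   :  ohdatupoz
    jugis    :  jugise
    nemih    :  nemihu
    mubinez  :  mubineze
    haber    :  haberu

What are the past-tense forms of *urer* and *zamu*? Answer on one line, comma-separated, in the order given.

The suffix is conditioned by the final sound: -e when the stem ends in a sibilant (*jugis*, *mubinez*); -u when the stem ends in a non-sibilant consonant (*nemih*, *haber*); -poz when the stem ends in a vowel (*uhigu*, *ohdatu*).
Since the final sound of *urer* is /r/ (a non-sibilant consonant), it takes -u, giving *ureru*.
*zamu* — final sound /u/ (a vowel) → -poz → *zamupoz*.

ureru, zamupoz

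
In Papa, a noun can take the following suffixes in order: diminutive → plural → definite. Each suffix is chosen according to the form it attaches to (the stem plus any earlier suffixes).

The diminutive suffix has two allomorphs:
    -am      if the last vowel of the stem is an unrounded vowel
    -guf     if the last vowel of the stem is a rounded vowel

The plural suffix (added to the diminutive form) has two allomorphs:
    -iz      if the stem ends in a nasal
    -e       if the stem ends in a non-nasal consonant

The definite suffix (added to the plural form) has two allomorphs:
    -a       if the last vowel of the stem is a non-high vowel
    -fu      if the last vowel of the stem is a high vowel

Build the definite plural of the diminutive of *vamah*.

vamahamizfu

*vamah* — last vowel /a/ (an unrounded vowel) → -am → *vamaham*.
Since the final consonant of the diminutive form *vamaham* is /m/ (a nasal), it takes -iz, giving *vamahamiz*.
The last vowel of the plural form *vamahamiz* is /i/, which is a high vowel, so the definite suffix is -fu, giving *vamahamizfu*.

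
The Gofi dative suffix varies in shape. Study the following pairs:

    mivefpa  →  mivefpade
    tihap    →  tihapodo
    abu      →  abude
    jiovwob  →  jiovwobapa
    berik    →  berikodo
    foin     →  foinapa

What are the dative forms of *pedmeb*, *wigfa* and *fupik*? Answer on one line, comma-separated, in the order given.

pedmebapa, wigfade, fupikodo

The alternation tracks the final sound of the stem — -odo when the stem ends in a voiceless consonant (*tihap*, *berik*); -apa when the stem ends in a voiced consonant (*jiovwob*, *foin*); -de when the stem ends in a vowel (*mivefpa*, *abu*).
The final sound of *pedmeb* is /b/, which is a voiced consonant, so the suffix is -apa, giving *pedmebapa*.
The final sound of *wigfa* is /a/, which is a vowel, so the suffix is -de, giving *wigfade*.
*fupik*: final sound = /k/, a voiceless consonant → -odo → *fupikodo*.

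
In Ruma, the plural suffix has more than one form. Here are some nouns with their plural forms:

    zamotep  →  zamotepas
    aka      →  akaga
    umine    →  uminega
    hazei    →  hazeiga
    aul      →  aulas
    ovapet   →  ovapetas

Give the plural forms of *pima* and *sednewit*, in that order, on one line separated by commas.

pimaga, sednewitas

The suffix is conditioned by the final sound: -as when the stem ends in a consonant (*zamotep*, *aul*, *ovapet*); -ga when the stem ends in a vowel (*aka*, *umine*, *hazei*).
*pima*: final sound = /a/, a vowel → -ga → *pimaga*.
*sednewit*: final sound = /t/, a consonant → -as → *sednewitas*.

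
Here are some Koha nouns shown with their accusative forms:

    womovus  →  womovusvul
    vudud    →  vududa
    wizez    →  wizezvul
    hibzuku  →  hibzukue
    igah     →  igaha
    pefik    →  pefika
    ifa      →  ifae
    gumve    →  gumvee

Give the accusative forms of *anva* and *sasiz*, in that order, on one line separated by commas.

Looking at the final sound of each stem: -vul when the stem ends in a sibilant (*womovus*, *wizez*); -a when the stem ends in a non-sibilant consonant (*vudud*, *igah*, *pefik*); -e when the stem ends in a vowel (*hibzuku*, *ifa*, *gumve*).
*anva*: final sound = /a/, a vowel → -e → *anvae*.
The final sound of *sasiz* is /z/, which is a sibilant, so the suffix is -vul, giving *sasizvul*.

anvae, sasizvul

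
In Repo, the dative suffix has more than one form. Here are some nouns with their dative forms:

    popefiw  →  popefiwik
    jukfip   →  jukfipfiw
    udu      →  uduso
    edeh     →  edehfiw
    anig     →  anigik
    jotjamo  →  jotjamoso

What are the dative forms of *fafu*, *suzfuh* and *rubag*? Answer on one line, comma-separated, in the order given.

fafuso, suzfuhfiw, rubagik

The pattern is voicing of the final sound: -fiw when the stem ends in a voiceless consonant (*jukfip*, *edeh*); -ik when the stem ends in a voiced consonant (*popefiw*, *anig*); -so when the stem ends in a vowel (*udu*, *jotjamo*).
*fafu* — final sound /u/ (a vowel) → -so → *fafuso*.
*suzfuh*: final sound = /h/, a voiceless consonant → -fiw → *suzfuhfiw*.
Since the final sound of *rubag* is /g/ (a voiced consonant), it takes -ik, giving *rubagik*.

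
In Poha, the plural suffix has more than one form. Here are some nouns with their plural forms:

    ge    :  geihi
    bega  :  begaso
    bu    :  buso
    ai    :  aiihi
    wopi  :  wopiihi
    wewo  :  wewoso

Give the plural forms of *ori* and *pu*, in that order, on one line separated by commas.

oriihi, puso

The suffix is conditioned by the last vowel: -ihi when the last vowel of the stem is a front vowel (*ge*, *ai*, *wopi*); -so when the last vowel of the stem is a back vowel (*bega*, *bu*, *wewo*).
The last vowel of *ori* is /i/, which is a front vowel, so the suffix is -ihi, giving *oriihi*.
Since the last vowel of *pu* is /u/ (a back vowel), it takes -so, giving *puso*.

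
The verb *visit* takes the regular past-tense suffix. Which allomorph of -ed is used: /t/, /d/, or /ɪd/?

The stem *visit* ends in /t/ or /d/.
The -ed suffix is realized as /ɪd/ after /t, d/; as /t/ after other voiceless consonants; and as /d/ after other voiced sounds.
So -ed on *visit* is pronounced /ɪd/.

/ɪd/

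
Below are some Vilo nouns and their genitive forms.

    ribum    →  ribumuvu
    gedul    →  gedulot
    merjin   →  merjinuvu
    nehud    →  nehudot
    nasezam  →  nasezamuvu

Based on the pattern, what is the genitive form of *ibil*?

The pattern is nasality of the final consonant: -uvu when the stem ends in a nasal (*ribum*, *merjin*, *nasezam*); -ot when the stem ends in a non-nasal consonant (*gedul*, *nehud*).
The final consonant of *ibil* is /l/, which is non-nasal, so the suffix is -ot, giving *ibilot*.

ibilot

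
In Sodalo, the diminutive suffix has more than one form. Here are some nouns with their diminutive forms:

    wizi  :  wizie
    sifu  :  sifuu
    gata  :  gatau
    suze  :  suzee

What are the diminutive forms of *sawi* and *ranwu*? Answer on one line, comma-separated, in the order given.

The suffix is conditioned by the last vowel: -e when the last vowel of the stem is a front vowel (*wizi*, *suze*); -u when the last vowel of the stem is a back vowel (*sifu*, *gata*).
The last vowel of *sawi* is /i/, which is a front vowel, so the suffix is -e, giving *sawie*.
The last vowel of *ranwu* is /u/, which is a back vowel, so the suffix is -u, giving *ranwuu*.

sawie, ranwuu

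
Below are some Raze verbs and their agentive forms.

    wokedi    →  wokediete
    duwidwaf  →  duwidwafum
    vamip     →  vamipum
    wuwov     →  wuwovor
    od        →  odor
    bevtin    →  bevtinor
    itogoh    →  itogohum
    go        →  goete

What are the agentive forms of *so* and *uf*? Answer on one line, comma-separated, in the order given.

soete, ufum

The alternation tracks the final sound of the stem — -um when the stem ends in a voiceless consonant (*duwidwaf*, *vamip*, *itogoh*); -or when the stem ends in a voiced consonant (*wuwov*, *od*, *bevtin*); -ete when the stem ends in a vowel (*wokedi*, *go*).
Since the final sound of *so* is /o/ (a vowel), it takes -ete, giving *soete*.
*uf*: final sound = /f/, a voiceless consonant → -um → *ufum*.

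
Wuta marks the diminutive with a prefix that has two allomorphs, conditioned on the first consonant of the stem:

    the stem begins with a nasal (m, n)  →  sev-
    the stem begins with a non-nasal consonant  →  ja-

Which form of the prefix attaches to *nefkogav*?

sev-

The first consonant of *nefkogav* is /n/, which is a nasal, so the prefix is sev-.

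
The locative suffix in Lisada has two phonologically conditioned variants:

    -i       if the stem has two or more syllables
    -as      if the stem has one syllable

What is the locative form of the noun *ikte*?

iktei

*ikte* (2 syllables) → -i → *iktei*.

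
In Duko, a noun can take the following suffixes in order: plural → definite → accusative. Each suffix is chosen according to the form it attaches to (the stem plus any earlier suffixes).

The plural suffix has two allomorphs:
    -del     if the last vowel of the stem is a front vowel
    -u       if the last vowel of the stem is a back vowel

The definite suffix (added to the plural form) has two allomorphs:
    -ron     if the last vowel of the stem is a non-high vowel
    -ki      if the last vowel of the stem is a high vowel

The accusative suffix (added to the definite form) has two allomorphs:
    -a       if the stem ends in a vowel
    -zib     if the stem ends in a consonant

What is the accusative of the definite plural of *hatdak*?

hatdakukia

The last vowel of *hatdak* is /a/, which is a back vowel, so the plural suffix is -u, giving *hatdaku*.
The plural form *hatdaku*: last vowel = /u/, a high vowel → -ki → *hatdakuki*.
The final sound of the definite form *hatdakuki* is /i/, which is a vowel, so the accusative suffix is -a, giving *hatdakukia*.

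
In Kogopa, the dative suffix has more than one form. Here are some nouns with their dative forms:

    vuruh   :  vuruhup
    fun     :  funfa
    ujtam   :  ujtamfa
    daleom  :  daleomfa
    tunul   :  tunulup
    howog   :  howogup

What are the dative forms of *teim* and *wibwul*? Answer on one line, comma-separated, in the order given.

teimfa, wibwulup

The pattern is nasality of the final consonant: -fa when the stem ends in a nasal (*fun*, *ujtam*, *daleom*); -up when the stem ends in a non-nasal consonant (*vuruh*, *tunul*, *howog*).
*teim*: final consonant = /m/, a nasal → -fa → *teimfa*.
Since the final consonant of *wibwul* is /l/ (non-nasal), it takes -up, giving *wibwulup*.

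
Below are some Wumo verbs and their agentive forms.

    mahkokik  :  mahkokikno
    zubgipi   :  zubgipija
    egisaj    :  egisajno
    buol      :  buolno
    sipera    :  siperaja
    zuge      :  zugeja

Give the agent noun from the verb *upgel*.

upgelno

The suffix is conditioned by the final sound: -no when the stem ends in a consonant (*mahkokik*, *egisaj*, *buol*); -ja when the stem ends in a vowel (*zubgipi*, *sipera*, *zuge*).
*upgel* — final sound /l/ (a consonant) → -no → *upgelno*.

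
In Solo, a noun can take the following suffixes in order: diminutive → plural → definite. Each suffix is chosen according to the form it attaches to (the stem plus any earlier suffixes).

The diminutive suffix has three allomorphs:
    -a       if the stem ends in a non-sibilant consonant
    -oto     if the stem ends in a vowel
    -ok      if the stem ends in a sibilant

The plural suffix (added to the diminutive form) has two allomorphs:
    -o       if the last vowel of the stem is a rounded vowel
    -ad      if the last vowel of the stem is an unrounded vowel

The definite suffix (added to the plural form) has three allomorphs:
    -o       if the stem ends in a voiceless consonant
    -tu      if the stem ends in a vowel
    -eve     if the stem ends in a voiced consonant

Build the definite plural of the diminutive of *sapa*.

Since the final sound of *sapa* is /a/ (a vowel), it takes -oto, giving *sapaoto*.
The diminutive form *sapaoto*: last vowel = /o/, a rounded vowel → -o → *sapaotoo*.
The final sound of the plural form *sapaotoo* is /o/, which is a vowel, so the definite suffix is -tu, giving *sapaotootu*.

sapaotootu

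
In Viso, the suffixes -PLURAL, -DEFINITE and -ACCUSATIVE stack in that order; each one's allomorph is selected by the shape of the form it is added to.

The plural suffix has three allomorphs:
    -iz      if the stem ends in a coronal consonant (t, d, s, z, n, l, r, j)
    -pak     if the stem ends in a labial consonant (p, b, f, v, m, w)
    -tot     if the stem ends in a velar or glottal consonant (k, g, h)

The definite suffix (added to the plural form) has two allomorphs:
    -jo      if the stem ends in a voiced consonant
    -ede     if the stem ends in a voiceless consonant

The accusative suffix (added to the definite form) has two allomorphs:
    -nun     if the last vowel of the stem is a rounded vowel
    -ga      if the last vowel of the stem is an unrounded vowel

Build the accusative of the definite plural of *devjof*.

devjofpakedega

Since the final consonant of *devjof* is /f/ (labial), it takes -pak, giving *devjofpak*.
Since the final consonant of the plural form *devjofpak* is /k/ (voiceless), it takes -ede, giving *devjofpakede*.
The definite form *devjofpakede*: last vowel = /e/, an unrounded vowel → -ga → *devjofpakedega*.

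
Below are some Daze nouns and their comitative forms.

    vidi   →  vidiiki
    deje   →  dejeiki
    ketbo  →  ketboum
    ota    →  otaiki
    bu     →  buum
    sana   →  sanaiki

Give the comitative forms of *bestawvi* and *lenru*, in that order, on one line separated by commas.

bestawviiki, lenruum

The suffix is conditioned by the last vowel: -um when the last vowel of the stem is a rounded vowel (*ketbo*, *bu*); -iki when the last vowel of the stem is an unrounded vowel (*vidi*, *deje*, *ota*, *sana*).
Since the last vowel of *bestawvi* is /i/ (an unrounded vowel), it takes -iki, giving *bestawviiki*.
The last vowel of *lenru* is /u/, which is a rounded vowel, so the suffix is -um, giving *lenruum*.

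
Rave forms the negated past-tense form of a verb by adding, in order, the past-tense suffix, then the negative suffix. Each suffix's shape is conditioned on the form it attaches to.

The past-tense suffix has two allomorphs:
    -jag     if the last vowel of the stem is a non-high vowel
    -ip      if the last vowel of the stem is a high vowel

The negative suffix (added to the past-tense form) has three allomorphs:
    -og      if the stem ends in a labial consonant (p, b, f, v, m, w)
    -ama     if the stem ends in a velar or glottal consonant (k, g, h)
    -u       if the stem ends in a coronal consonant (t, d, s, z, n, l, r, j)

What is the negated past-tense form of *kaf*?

kafjagama

*kaf* — last vowel /a/ (a non-high vowel) → -jag → *kafjag*.
The past-tense form *kafjag*: final consonant = /g/, velar/glottal → -ama → *kafjagama*.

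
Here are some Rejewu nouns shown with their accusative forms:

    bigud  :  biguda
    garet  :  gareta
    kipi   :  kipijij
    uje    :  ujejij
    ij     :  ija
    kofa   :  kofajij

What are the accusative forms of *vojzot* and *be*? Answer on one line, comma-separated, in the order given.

vojzota, bejij

The pattern is consonant vs. vowel: -a when the stem ends in a consonant (*bigud*, *garet*, *ij*); -jij when the stem ends in a vowel (*kipi*, *uje*, *kofa*).
Since the final sound of *vojzot* is /t/ (a consonant), it takes -a, giving *vojzota*.
Since the final sound of *be* is /e/ (a vowel), it takes -jij, giving *bejij*.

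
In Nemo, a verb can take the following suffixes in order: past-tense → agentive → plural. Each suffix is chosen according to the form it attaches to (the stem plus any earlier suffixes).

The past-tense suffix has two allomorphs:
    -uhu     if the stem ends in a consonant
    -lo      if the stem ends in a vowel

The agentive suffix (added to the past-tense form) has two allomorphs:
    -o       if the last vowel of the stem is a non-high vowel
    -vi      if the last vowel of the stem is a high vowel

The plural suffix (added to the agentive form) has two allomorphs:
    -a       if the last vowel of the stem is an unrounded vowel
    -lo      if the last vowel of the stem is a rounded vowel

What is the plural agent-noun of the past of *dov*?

*dov*: final sound = /v/, a consonant → -uhu → *dovuhu*.
The last vowel of the past-tense form *dovuhu* is /u/, which is a high vowel, so the agentive suffix is -vi, giving *dovuhuvi*.
The last vowel of the agentive form *dovuhuvi* is /i/, which is an unrounded vowel, so the plural suffix is -a, giving *dovuhuvia*.

dovuhuvia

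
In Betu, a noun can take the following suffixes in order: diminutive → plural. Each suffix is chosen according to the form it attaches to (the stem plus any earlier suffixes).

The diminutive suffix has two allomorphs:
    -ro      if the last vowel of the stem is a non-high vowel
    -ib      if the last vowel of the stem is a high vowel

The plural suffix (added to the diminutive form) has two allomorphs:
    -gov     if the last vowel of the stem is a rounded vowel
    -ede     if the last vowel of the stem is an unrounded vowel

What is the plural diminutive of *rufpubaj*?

The last vowel of *rufpubaj* is /a/, which is a non-high vowel, so the diminutive suffix is -ro, giving *rufpubajro*.
The diminutive form *rufpubajro* — last vowel /o/ (a rounded vowel) → -gov → *rufpubajrogov*.

rufpubajrogov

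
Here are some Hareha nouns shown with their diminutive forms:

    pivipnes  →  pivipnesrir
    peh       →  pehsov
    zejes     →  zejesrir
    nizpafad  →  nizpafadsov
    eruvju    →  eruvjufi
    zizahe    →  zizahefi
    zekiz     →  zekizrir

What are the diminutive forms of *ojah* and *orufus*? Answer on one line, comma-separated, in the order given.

ojahsov, orufusrir

The alternation tracks the final sound of the stem — -rir when the stem ends in a sibilant (*pivipnes*, *zejes*, *zekiz*); -sov when the stem ends in a non-sibilant consonant (*peh*, *nizpafad*); -fi when the stem ends in a vowel (*eruvju*, *zizahe*).
Since the final sound of *ojah* is /h/ (a non-sibilant consonant), it takes -sov, giving *ojahsov*.
Since the final sound of *orufus* is /s/ (a sibilant), it takes -rir, giving *orufusrir*.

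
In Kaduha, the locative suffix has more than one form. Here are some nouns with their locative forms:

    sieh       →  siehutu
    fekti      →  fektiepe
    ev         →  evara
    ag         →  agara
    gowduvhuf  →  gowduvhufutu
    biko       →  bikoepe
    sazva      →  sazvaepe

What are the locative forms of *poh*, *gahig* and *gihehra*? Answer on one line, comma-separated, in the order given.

pohutu, gahigara, gihehraepe

The alternation tracks the final sound of the stem — -utu when the stem ends in a voiceless consonant (*sieh*, *gowduvhuf*); -ara when the stem ends in a voiced consonant (*ev*, *ag*); -epe when the stem ends in a vowel (*fekti*, *biko*, *sazva*).
Since the final sound of *poh* is /h/ (a voiceless consonant), it takes -utu, giving *pohutu*.
The final sound of *gahig* is /g/, which is a voiced consonant, so the suffix is -ara, giving *gahigara*.
The final sound of *gihehra* is /a/, which is a vowel, so the suffix is -epe, giving *gihehraepe*.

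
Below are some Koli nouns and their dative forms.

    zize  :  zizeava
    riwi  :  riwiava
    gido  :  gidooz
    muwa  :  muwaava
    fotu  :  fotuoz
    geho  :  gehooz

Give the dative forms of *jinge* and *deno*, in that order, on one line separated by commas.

jingeava, denooz

The suffix is conditioned by the last vowel: -oz when the last vowel of the stem is a rounded vowel (*gido*, *fotu*, *geho*); -ava when the last vowel of the stem is an unrounded vowel (*zize*, *riwi*, *muwa*).
*jinge*: last vowel = /e/, an unrounded vowel → -ava → *jingeava*.
Since the last vowel of *deno* is /o/ (a rounded vowel), it takes -oz, giving *denooz*.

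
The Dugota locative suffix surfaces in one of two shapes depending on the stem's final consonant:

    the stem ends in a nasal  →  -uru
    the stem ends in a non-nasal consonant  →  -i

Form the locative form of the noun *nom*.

nomuru

Since the final consonant of *nom* is /m/ (a nasal), it takes -uru, giving *nomuru*.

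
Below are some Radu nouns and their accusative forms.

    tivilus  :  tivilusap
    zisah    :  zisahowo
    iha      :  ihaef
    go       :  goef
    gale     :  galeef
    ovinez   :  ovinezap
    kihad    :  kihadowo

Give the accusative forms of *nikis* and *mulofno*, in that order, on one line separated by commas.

The pattern is sibilance of the final sound: -ap when the stem ends in a sibilant (*tivilus*, *ovinez*); -owo when the stem ends in a non-sibilant consonant (*zisah*, *kihad*); -ef when the stem ends in a vowel (*iha*, *go*, *gale*).
The final sound of *nikis* is /s/, which is a sibilant, so the suffix is -ap, giving *nikisap*.
*mulofno* — final sound /o/ (a vowel) → -ef → *mulofnoef*.

nikisap, mulofnoef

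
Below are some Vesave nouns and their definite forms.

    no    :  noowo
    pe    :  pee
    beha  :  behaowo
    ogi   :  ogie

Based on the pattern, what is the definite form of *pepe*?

The alternation tracks the last vowel of the stem — -e when the last vowel of the stem is a front vowel (*pe*, *ogi*); -owo when the last vowel of the stem is a back vowel (*no*, *beha*).
*pepe*: last vowel = /e/, a front vowel → -e → *pepee*.

pepee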